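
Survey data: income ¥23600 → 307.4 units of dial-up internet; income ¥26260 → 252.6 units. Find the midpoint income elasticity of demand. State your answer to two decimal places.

-1.83

ΔQ = 252.6 − 307.4 = -54.8; midpoint Q̄ = (307.4 + 252.6)/2 = 280.
ΔI = 26260 − 23600 = 2660; midpoint Ī = (23600 + 26260)/2 = 24930.
η = (ΔQ/Q̄) ÷ (ΔI/Ī) = (-54.8/280) ÷ (2660/24930) = -1.83.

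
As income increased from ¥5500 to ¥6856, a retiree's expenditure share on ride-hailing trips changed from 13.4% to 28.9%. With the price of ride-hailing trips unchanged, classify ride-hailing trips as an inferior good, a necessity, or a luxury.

luxury

The budget share rises as income rises, so η > 1.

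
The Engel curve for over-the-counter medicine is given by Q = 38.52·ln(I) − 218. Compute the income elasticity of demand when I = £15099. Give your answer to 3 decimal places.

At I = 15099: Q = 152.654.
dQ/dI = 38.52/I = 0.00255116 at this income.
η = (dQ/dI)·(I/Q) = 0.00255116 × (15099/152.654) = 0.252.

0.252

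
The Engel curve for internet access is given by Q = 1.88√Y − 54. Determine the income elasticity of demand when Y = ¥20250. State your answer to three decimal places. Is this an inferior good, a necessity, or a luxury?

0.626 (necessity)

At Y = 20250: Q = 213.529.
dQ/dY = 1.88/(2√Y) = 0.00660565 at this income.
η = (dQ/dY)·(Y/Q) = 0.00660565 × (20250/213.529) = 0.626.
Since 0 < η < 1, the good is a necessity.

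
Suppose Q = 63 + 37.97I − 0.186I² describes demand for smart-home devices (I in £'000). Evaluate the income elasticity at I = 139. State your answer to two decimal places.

-1.09

At I = 139: Q = 1747.1240.
dQ/dI = 37.97 − 0.372I = -13.73800.
η = (dQ/dI)·(I/Q) = -13.73800 × (139/1747.1240) = -1.09.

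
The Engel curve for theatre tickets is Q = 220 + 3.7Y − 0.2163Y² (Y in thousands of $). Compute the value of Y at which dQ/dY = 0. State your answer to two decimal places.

dQ/dY = 3.7 − 0.4326Y.
The good is inferior where dQ/dY < 0. Setting dQ/dY = 0 gives Y = 3.7 / 0.4326 = 8.55.

8.55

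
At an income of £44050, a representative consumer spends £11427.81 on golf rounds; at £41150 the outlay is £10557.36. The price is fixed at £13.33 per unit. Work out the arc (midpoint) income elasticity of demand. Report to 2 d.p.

With a constant price, Q₁ = 11427.81/13.33 = 857.300 and Q₂ = 10557.36/13.33 = 792.000 (equivalently, work directly with expenditure since P cancels).
Midpoint %ΔQ = (10557.36 − 11427.81)/10992.59 = -0.07919; midpoint %ΔI = (41150 − 44050)/42600 = -0.06808.
η = -0.07919 / -0.06808 = 1.16.

1.16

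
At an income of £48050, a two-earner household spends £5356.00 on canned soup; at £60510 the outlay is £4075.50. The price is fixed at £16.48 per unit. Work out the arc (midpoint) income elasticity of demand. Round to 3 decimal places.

-1.183

With a constant price, Q₁ = 5356.00/16.48 = 325.000 and Q₂ = 4075.50/16.48 = 247.300 (equivalently, work directly with expenditure since P cancels).
Midpoint %ΔQ = (4075.50 − 5356.00)/4715.75 = -0.27154; midpoint %ΔI = (60510 − 48050)/54280 = 0.22955.
η = -0.27154 / 0.22955 = -1.183.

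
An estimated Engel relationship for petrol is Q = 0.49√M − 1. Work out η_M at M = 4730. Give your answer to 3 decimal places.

0.515

At M = 4730: Q = 32.700.
dQ/dM = 0.49/(2√M) = 0.00356234 at this income.
η = (dQ/dM)·(M/Q) = 0.00356234 × (4730/32.700) = 0.515.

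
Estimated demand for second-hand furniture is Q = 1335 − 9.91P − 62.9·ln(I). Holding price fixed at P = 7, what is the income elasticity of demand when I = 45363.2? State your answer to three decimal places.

-0.106

At P = 7, I = 45363.2: Q = 591.187.
Holding P constant, ∂Q/∂I = -62.9/I = -0.00138659.
η_I = (∂Q/∂I)·(I/Q) = -0.00138659 × (45363.2/591.187) = -0.106.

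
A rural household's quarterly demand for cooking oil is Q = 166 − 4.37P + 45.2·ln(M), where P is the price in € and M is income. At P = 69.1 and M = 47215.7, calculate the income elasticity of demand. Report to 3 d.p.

0.129

At P = 69.1, M = 47215.7: Q = 350.497.
Holding P constant, ∂Q/∂M = 45.2/M = 0.000957309.
η_M = (∂Q/∂M)·(M/Q) = 0.000957309 × (47215.7/350.497) = 0.129.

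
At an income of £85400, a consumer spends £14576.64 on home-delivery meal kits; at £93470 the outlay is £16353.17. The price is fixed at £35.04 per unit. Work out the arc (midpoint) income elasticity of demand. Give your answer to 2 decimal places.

With a constant price, Q₁ = 14576.64/35.04 = 416.000 and Q₂ = 16353.17/35.04 = 466.700 (equivalently, work directly with expenditure since P cancels).
Midpoint %ΔQ = (16353.17 − 14576.64)/15464.91 = 0.11487; midpoint %ΔI = (93470 − 85400)/89435 = 0.09023.
η = 0.11487 / 0.09023 = 1.27.

1.27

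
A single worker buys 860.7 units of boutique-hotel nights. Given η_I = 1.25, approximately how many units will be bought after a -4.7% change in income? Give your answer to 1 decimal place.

%ΔQ ≈ η × %ΔI = 1.25 × (-4.7%) = -5.875%.
New Q ≈ 860.7 × (1 − 0.05875) = 810.1.

810.1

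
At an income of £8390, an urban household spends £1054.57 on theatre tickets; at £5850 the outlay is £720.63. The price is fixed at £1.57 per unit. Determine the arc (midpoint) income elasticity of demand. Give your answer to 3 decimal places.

1.055

With a constant price, Q₁ = 1054.57/1.57 = 671.701 and Q₂ = 720.63/1.57 = 459.000 (equivalently, work directly with expenditure since P cancels).
Midpoint %ΔQ = (720.63 − 1054.57)/887.60 = -0.37623; midpoint %ΔI = (5850 − 8390)/7120 = -0.35674.
η = -0.37623 / -0.35674 = 1.055.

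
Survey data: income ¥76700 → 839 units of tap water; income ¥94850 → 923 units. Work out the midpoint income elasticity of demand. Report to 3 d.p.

0.451

ΔQ = 923 − 839 = 84; midpoint Q̄ = (839 + 923)/2 = 881.
ΔI = 94850 − 76700 = 18150; midpoint Ī = (76700 + 94850)/2 = 85775.
η = (ΔQ/Q̄) ÷ (ΔI/Ī) = (84/881) ÷ (18150/85775) = 0.451.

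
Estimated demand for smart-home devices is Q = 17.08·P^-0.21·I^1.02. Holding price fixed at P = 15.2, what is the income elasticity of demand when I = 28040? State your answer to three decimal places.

1.020

For a multiplicative demand Q = A·P^α·I^β, the income elasticity is β everywhere.
Here β = 1.02, so η = 1.020.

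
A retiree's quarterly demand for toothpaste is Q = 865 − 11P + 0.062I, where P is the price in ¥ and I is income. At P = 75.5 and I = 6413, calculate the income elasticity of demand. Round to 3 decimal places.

0.920

At P = 75.5, I = 6413: Q = 432.106.
Holding P constant, ∂Q/∂I = 0.062.
η_I = (∂Q/∂I)·(I/Q) = 0.062 × (6413/432.106) = 0.920.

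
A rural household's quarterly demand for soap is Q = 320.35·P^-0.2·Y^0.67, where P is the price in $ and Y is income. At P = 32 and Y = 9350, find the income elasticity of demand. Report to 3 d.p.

For a multiplicative demand Q = A·P^α·Y^β, the income elasticity is β everywhere.
Here β = 0.67, so η = 0.670.

0.670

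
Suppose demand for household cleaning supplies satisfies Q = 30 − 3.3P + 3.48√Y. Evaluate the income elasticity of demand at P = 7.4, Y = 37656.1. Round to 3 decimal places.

At P = 7.4, Y = 37656.1: Q = 680.880.
Holding P constant, ∂Q/∂Y = 3.48/(2√Y) = 0.00896668.
η_Y = (∂Q/∂Y)·(Y/Q) = 0.00896668 × (37656.1/680.880) = 0.496.

0.496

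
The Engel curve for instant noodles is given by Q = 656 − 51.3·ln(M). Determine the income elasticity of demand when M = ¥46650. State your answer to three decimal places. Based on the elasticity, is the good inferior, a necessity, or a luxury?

At M = 46650: Q = 104.503.
dQ/dM = -51.3/M = -0.00109968 at this income.
η = (dQ/dM)·(M/Q) = -0.00109968 × (46650/104.503) = -0.491.
Since η < 0, the good is an inferior good.

-0.491 (inferior good)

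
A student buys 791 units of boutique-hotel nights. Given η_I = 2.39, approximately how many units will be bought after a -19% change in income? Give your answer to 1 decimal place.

431.8

%ΔQ ≈ η × %ΔI = 2.39 × (-19%) = -45.41%.
New Q ≈ 791 × (1 − 0.4541) = 431.8.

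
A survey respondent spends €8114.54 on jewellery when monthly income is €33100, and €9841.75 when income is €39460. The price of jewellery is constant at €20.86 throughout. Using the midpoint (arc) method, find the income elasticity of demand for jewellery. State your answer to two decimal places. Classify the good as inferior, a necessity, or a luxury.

1.10 (luxury)

With a constant price, Q₁ = 8114.54/20.86 = 389.000 and Q₂ = 9841.75/20.86 = 471.800 (equivalently, work directly with expenditure since P cancels).
Midpoint %ΔQ = (9841.75 − 8114.54)/8978.15 = 0.19238; midpoint %ΔI = (39460 − 33100)/36280 = 0.17530.
η = 0.19238 / 0.17530 = 1.10.
η > 1 ⇒ luxury.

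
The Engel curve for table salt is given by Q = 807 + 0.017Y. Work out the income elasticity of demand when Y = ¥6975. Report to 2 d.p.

0.13

At Y = 6975: Q = 925.575.
dQ/dY = 0.017.
η = (dQ/dY)·(Y/Q) = 0.017 × (6975/925.575) = 0.13.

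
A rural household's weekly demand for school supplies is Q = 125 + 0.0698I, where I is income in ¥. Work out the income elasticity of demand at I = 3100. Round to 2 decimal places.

At I = 3100: Q = 341.380.
dQ/dI = 0.0698.
η = (dQ/dI)·(I/Q) = 0.0698 × (3100/341.380) = 0.63.

0.63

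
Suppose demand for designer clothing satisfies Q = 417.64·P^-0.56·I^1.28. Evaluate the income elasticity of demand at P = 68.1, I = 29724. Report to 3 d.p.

1.280

For a multiplicative demand Q = A·P^α·I^β, the income elasticity is β everywhere.
Here β = 1.28, so η = 1.280.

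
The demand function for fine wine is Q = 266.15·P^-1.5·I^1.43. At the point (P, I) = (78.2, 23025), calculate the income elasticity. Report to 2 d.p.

For a multiplicative demand Q = A·P^α·I^β, the income elasticity is β everywhere.
Here β = 1.43, so η = 1.43.

1.43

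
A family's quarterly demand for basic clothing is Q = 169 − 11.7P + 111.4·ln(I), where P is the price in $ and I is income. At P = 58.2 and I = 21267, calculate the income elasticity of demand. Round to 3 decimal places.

At P = 58.2, I = 21267: Q = 598.151.
Holding P constant, ∂Q/∂I = 111.4/I = 0.00523816.
η_I = (∂Q/∂I)·(I/Q) = 0.00523816 × (21267/598.151) = 0.186.

0.186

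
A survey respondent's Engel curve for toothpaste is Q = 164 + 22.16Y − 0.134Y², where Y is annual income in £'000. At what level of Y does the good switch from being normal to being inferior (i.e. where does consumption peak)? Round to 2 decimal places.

82.69

dQ/dY = 22.16 − 0.268Y.
The good is inferior where dQ/dY < 0. Setting dQ/dY = 0 gives Y = 22.16 / 0.268 = 82.69.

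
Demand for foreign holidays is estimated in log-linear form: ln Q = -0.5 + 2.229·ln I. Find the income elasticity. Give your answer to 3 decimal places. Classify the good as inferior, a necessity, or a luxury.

2.229 (luxury)

In a log-linear demand, the coefficient on ln I is the income elasticity.
So η = 2.229.
η > 1 ⇒ luxury.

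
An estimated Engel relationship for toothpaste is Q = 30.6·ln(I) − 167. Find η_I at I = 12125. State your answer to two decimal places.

At I = 12125: Q = 120.733.
dQ/dI = 30.6/I = 0.00252371 at this income.
η = (dQ/dI)·(I/Q) = 0.00252371 × (12125/120.733) = 0.25.

0.25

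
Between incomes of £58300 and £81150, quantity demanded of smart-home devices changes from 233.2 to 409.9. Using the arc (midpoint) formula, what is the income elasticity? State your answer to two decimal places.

ΔQ = 409.9 − 233.2 = 176.7; midpoint Q̄ = (233.2 + 409.9)/2 = 321.55.
ΔI = 81150 − 58300 = 22850; midpoint Ī = (58300 + 81150)/2 = 69725.
η = (ΔQ/Q̄) ÷ (ΔI/Ī) = (176.7/321.55) ÷ (22850/69725) = 1.68.

1.68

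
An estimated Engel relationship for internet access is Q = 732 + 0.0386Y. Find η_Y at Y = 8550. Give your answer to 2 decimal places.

At Y = 8550: Q = 1062.030.
dQ/dY = 0.0386.
η = (dQ/dY)·(Y/Q) = 0.0386 × (8550/1062.030) = 0.31.

0.31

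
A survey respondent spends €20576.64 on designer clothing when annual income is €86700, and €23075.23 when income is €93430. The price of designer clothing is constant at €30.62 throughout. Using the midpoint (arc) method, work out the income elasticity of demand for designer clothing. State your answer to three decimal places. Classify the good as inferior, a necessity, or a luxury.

1.532 (luxury)

With a constant price, Q₁ = 20576.64/30.62 = 672.000 and Q₂ = 23075.23/30.62 = 753.600 (equivalently, work directly with expenditure since P cancels).
Midpoint %ΔQ = (23075.23 − 20576.64)/21825.94 = 0.11448; midpoint %ΔI = (93430 − 86700)/90065 = 0.07472.
η = 0.11448 / 0.07472 = 1.532.
η > 1 ⇒ luxury.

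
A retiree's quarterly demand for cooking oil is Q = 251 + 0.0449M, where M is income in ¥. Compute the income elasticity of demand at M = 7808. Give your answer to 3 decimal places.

At M = 7808: Q = 601.579.
dQ/dM = 0.0449.
η = (dQ/dM)·(M/Q) = 0.0449 × (7808/601.579) = 0.583.

0.583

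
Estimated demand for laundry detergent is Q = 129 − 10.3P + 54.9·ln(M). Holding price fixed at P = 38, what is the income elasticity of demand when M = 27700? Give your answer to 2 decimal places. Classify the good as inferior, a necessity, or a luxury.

At P = 38, M = 27700: Q = 299.182.
Holding P constant, ∂Q/∂M = 54.9/M = 0.00198195.
η_M = (∂Q/∂M)·(M/Q) = 0.00198195 × (27700/299.182) = 0.18.
Since 0 < η < 1, this is a necessity.

0.18 (necessity)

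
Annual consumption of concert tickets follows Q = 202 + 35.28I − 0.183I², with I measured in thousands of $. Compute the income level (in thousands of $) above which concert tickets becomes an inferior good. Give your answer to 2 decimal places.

96.39

dQ/dI = 35.28 − 0.366I.
The good is inferior where dQ/dI < 0. Setting dQ/dI = 0 gives I = 35.28 / 0.366 = 96.39.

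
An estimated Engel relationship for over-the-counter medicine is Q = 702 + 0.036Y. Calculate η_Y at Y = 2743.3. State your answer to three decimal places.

0.123

At Y = 2743.3: Q = 800.759.
dQ/dY = 0.036.
η = (dQ/dY)·(Y/Q) = 0.036 × (2743.3/800.759) = 0.123.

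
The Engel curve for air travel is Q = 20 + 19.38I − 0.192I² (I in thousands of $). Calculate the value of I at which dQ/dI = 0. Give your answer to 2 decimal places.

50.47

dQ/dI = 19.38 − 0.384I.
The good is inferior where dQ/dI < 0. Setting dQ/dI = 0 gives I = 19.38 / 0.384 = 50.47.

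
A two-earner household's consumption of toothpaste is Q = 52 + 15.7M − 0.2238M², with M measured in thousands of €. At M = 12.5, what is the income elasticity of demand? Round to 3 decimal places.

0.592

At M = 12.5: Q = 213.2813.
dQ/dM = 15.7 − 0.4476M = 10.10500.
η = (dQ/dM)·(M/Q) = 10.10500 × (12.5/213.2813) = 0.592.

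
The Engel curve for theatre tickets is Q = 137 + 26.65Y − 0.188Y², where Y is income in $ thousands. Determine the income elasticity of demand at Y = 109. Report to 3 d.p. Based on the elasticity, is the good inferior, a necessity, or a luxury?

At Y = 109: Q = 808.2220.
dQ/dY = 26.65 − 0.376Y = -14.33400.
η = (dQ/dY)·(Y/Q) = -14.33400 × (109/808.2220) = -1.933.
η < 0 ⇒ inferior good.

-1.933 (inferior good)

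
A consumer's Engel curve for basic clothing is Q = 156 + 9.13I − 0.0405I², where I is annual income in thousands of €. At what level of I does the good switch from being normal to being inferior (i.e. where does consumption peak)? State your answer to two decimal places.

dQ/dI = 9.13 − 0.081I.
The good is inferior where dQ/dI < 0. Setting dQ/dI = 0 gives I = 9.13 / 0.081 = 112.72.

112.72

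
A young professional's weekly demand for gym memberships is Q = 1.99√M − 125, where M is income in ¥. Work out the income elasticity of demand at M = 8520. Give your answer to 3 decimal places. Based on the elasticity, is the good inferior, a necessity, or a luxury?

At M = 8520: Q = 58.685.
dQ/dM = 1.99/(2√M) = 0.0107796 at this income.
η = (dQ/dM)·(M/Q) = 0.0107796 × (8520/58.685) = 1.565.
Since η > 1, the good is a luxury.

1.565 (luxury)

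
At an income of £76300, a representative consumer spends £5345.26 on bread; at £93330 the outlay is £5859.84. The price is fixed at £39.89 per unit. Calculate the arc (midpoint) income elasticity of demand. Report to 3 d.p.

With a constant price, Q₁ = 5345.26/39.89 = 134.000 and Q₂ = 5859.84/39.89 = 146.900 (equivalently, work directly with expenditure since P cancels).
Midpoint %ΔQ = (5859.84 − 5345.26)/5602.55 = 0.09185; midpoint %ΔI = (93330 − 76300)/84815 = 0.20079.
η = 0.09185 / 0.20079 = 0.457.

0.457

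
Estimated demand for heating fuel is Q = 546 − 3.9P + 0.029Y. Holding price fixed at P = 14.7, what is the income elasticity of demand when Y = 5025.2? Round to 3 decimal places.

0.230

At P = 14.7, Y = 5025.2: Q = 634.401.
Holding P constant, ∂Q/∂Y = 0.029.
η_Y = (∂Q/∂Y)·(Y/Q) = 0.029 × (5025.2/634.401) = 0.230.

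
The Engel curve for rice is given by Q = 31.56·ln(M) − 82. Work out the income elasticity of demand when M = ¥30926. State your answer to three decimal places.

At M = 30926: Q = 244.310.
dQ/dM = 31.56/M = 0.0010205 at this income.
η = (dQ/dM)·(M/Q) = 0.0010205 × (30926/244.310) = 0.129.

0.129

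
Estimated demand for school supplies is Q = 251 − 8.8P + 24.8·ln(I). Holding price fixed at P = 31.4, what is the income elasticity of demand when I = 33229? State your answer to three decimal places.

0.106

At P = 31.4, I = 33229: Q = 232.877.
Holding P constant, ∂Q/∂I = 24.8/I = 0.000746336.
η_I = (∂Q/∂I)·(I/Q) = 0.000746336 × (33229/232.877) = 0.106.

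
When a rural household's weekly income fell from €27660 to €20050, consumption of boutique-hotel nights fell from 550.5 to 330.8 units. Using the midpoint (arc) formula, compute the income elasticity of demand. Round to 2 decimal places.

1.56

ΔQ = 330.8 − 550.5 = -219.7; midpoint Q̄ = (550.5 + 330.8)/2 = 440.65.
ΔI = 20050 − 27660 = -7610; midpoint Ī = (27660 + 20050)/2 = 23855.
η = (ΔQ/Q̄) ÷ (ΔI/Ī) = (-219.7/440.65) ÷ (-7610/23855) = 1.56.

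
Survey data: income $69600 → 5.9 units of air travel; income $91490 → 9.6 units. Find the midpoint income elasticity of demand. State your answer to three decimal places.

ΔQ = 9.6 − 5.9 = 3.7; midpoint Q̄ = (5.9 + 9.6)/2 = 7.75.
ΔI = 91490 − 69600 = 21890; midpoint Ī = (69600 + 91490)/2 = 80545.
η = (ΔQ/Q̄) ÷ (ΔI/Ī) = (3.7/7.75) ÷ (21890/80545) = 1.757.

1.757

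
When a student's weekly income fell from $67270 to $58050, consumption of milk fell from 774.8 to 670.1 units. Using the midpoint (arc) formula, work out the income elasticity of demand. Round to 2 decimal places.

ΔQ = 670.1 − 774.8 = -104.7; midpoint Q̄ = (774.8 + 670.1)/2 = 722.45.
ΔI = 58050 − 67270 = -9220; midpoint Ī = (67270 + 58050)/2 = 62660.
η = (ΔQ/Q̄) ÷ (ΔI/Ī) = (-104.7/722.45) ÷ (-9220/62660) = 0.98.

0.98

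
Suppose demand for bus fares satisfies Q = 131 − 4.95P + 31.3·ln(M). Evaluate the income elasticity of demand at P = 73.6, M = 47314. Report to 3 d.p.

At P = 73.6, M = 47314: Q = 103.611.
Holding P constant, ∂Q/∂M = 31.3/M = 0.000661538.
η_M = (∂Q/∂M)·(M/Q) = 0.000661538 × (47314/103.611) = 0.302.

0.302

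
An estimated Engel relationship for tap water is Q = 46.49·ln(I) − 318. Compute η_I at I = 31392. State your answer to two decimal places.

At I = 31392: Q = 163.372.
dQ/dI = 46.49/I = 0.00148095 at this income.
η = (dQ/dI)·(I/Q) = 0.00148095 × (31392/163.372) = 0.28.

0.28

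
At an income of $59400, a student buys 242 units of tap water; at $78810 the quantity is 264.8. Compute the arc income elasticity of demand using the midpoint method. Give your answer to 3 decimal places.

0.320

ΔQ = 264.8 − 242 = 22.8; midpoint Q̄ = (242 + 264.8)/2 = 253.4.
ΔI = 78810 − 59400 = 19410; midpoint Ī = (59400 + 78810)/2 = 69105.
η = (ΔQ/Q̄) ÷ (ΔI/Ī) = (22.8/253.4) ÷ (19410/69105) = 0.320.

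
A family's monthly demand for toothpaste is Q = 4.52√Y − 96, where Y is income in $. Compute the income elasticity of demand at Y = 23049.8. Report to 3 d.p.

0.581

At Y = 23049.8: Q = 590.234.
dQ/dY = 4.52/(2√Y) = 0.0148859 at this income.
η = (dQ/dY)·(Y/Q) = 0.0148859 × (23049.8/590.234) = 0.581.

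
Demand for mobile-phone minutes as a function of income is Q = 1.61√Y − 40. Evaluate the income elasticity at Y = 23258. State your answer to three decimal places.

At Y = 23258: Q = 205.534.
dQ/dY = 1.61/(2√Y) = 0.00527849 at this income.
η = (dQ/dY)·(Y/Q) = 0.00527849 × (23258/205.534) = 0.597.

0.597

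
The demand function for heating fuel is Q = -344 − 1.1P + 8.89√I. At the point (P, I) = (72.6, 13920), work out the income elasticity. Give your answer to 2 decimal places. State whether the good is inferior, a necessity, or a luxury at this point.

At P = 72.6, I = 13920: Q = 625.009.
Holding P constant, ∂Q/∂I = 8.89/(2√I) = 0.0376749.
η_I = (∂Q/∂I)·(I/Q) = 0.0376749 × (13920/625.009) = 0.84.
Since 0 < η < 1, this is a necessity.

0.84 (necessity)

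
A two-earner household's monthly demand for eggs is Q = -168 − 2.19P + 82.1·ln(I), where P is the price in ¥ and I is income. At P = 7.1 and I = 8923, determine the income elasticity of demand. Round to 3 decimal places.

At P = 7.1, I = 8923: Q = 563.264.
Holding P constant, ∂Q/∂I = 82.1/I = 0.00920094.
η_I = (∂Q/∂I)·(I/Q) = 0.00920094 × (8923/563.264) = 0.146.

0.146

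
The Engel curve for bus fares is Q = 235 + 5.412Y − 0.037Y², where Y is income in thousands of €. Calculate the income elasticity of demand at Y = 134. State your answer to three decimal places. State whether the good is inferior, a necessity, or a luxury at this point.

At Y = 134: Q = 295.8360.
dQ/dY = 5.412 − 0.074Y = -4.50400.
η = (dQ/dY)·(Y/Q) = -4.50400 × (134/295.8360) = -2.040.
η < 0 ⇒ inferior good.

-2.040 (inferior good)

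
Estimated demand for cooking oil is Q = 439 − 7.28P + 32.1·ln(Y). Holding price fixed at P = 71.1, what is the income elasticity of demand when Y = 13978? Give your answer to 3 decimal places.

At P = 71.1, Y = 13978: Q = 227.794.
Holding P constant, ∂Q/∂Y = 32.1/Y = 0.00229647.
η_Y = (∂Q/∂Y)·(Y/Q) = 0.00229647 × (13978/227.794) = 0.141.

0.141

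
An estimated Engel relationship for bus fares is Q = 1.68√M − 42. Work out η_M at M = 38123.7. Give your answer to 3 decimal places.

At M = 38123.7: Q = 286.025.
dQ/dM = 1.68/(2√M) = 0.00430211 at this income.
η = (dQ/dM)·(M/Q) = 0.00430211 × (38123.7/286.025) = 0.573.

0.573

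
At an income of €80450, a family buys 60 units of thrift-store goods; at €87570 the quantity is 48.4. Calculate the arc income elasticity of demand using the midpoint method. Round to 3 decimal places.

-2.525

ΔQ = 48.4 − 60 = -11.6; midpoint Q̄ = (60 + 48.4)/2 = 54.2.
ΔI = 87570 − 80450 = 7120; midpoint Ī = (80450 + 87570)/2 = 84010.
η = (ΔQ/Q̄) ÷ (ΔI/Ī) = (-11.6/54.2) ÷ (7120/84010) = -2.525.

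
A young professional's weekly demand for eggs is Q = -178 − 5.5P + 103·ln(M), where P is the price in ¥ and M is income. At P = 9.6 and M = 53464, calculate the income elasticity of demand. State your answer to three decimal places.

At P = 9.6, M = 53464: Q = 890.537.
Holding P constant, ∂Q/∂M = 103/M = 0.00192653.
η_M = (∂Q/∂M)·(M/Q) = 0.00192653 × (53464/890.537) = 0.116.

0.116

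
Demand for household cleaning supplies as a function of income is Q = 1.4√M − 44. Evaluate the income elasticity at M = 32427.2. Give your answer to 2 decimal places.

0.61

At M = 32427.2: Q = 208.106.
dQ/dM = 1.4/(2√M) = 0.00388726 at this income.
η = (dQ/dM)·(M/Q) = 0.00388726 × (32427.2/208.106) = 0.61.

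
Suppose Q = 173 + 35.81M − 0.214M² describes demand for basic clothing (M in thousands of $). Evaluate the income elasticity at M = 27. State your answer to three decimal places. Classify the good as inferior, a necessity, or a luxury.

At M = 27: Q = 983.8640.
dQ/dM = 35.81 − 0.428M = 24.25400.
η = (dQ/dM)·(M/Q) = 24.25400 × (27/983.8640) = 0.666.
0 < η < 1 ⇒ necessity.

0.666 (necessity)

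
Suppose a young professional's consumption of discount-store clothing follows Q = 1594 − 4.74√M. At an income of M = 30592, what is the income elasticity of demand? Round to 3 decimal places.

-0.542

At M = 30592: Q = 764.947.
dQ/dM = -4.74/(2√M) = -0.0135502 at this income.
η = (dQ/dM)·(M/Q) = -0.0135502 × (30592/764.947) = -0.542.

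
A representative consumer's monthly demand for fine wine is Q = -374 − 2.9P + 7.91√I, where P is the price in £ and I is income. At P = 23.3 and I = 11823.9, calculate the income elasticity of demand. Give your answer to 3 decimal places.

1.028

At P = 23.3, I = 11823.9: Q = 418.546.
Holding P constant, ∂Q/∂I = 7.91/(2√I) = 0.0363719.
η_I = (∂Q/∂I)·(I/Q) = 0.0363719 × (11823.9/418.546) = 1.028.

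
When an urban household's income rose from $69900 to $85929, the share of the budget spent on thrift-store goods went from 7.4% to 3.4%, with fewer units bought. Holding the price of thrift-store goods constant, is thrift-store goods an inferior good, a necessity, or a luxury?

Quantity demanded falls as income rises, so η < 0.

inferior good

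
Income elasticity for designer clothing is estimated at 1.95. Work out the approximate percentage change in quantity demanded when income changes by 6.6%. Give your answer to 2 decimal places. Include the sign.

12.87%

%ΔQ ≈ η × %ΔI = 1.95 × 6.6% = 12.87%.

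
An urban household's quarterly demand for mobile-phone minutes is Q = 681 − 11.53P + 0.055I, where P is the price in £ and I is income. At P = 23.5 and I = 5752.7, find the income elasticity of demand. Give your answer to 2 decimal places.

At P = 23.5, I = 5752.7: Q = 726.444.
Holding P constant, ∂Q/∂I = 0.055.
η_I = (∂Q/∂I)·(I/Q) = 0.055 × (5752.7/726.444) = 0.44.

0.44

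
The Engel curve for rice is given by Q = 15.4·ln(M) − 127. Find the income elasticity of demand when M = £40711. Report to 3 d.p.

At M = 40711: Q = 36.460.
dQ/dM = 15.4/M = 0.000378276 at this income.
η = (dQ/dM)·(M/Q) = 0.000378276 × (40711/36.460) = 0.422.

0.422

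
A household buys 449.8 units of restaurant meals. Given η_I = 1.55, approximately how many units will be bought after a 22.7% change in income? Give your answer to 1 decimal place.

%ΔQ ≈ η × %ΔI = 1.55 × 22.7% = 35.185%.
New Q ≈ 449.8 × (1 + 0.35185) = 608.1.

608.1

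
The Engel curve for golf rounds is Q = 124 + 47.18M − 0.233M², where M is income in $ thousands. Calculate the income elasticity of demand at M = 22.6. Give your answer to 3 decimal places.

At M = 22.6: Q = 1071.2609.
dQ/dM = 47.18 − 0.466M = 36.64840.
η = (dQ/dM)·(M/Q) = 36.64840 × (22.6/1071.2609) = 0.773.

0.773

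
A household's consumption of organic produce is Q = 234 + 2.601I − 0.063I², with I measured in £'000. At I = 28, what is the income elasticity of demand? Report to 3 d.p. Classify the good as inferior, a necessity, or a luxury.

At I = 28: Q = 257.4360.
dQ/dI = 2.601 − 0.126I = -0.92700.
η = (dQ/dI)·(I/Q) = -0.92700 × (28/257.4360) = -0.101.
η < 0 ⇒ inferior good.

-0.101 (inferior good)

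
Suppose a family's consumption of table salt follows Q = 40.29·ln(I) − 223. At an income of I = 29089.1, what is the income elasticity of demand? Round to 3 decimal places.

0.211

At I = 29089.1: Q = 191.105.
dQ/dI = 40.29/I = 0.00138505 at this income.
η = (dQ/dI)·(I/Q) = 0.00138505 × (29089.1/191.105) = 0.211.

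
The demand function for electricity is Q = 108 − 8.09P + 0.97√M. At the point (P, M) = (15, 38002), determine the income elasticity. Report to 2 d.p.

At P = 15, M = 38002: Q = 175.743.
Holding P constant, ∂Q/∂M = 0.97/(2√M) = 0.00248793.
η_M = (∂Q/∂M)·(M/Q) = 0.00248793 × (38002/175.743) = 0.54.

0.54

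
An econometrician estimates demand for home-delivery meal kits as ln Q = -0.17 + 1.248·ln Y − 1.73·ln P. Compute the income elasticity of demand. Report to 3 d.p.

In a log-linear demand, the coefficient on ln Y is the income elasticity.
So η = 1.248.

1.248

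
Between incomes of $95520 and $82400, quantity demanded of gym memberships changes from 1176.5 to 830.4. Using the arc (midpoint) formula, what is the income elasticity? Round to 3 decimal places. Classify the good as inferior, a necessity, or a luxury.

2.339 (luxury)

ΔQ = 830.4 − 1176.5 = -346.1; midpoint Q̄ = (1176.5 + 830.4)/2 = 1003.45.
ΔI = 82400 − 95520 = -13120; midpoint Ī = (95520 + 82400)/2 = 88960.
η = (ΔQ/Q̄) ÷ (ΔI/Ī) = (-346.1/1003.45) ÷ (-13120/88960) = 2.339.
η > 1 ⇒ luxury.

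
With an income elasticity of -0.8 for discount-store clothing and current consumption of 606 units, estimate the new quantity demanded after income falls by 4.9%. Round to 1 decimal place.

%ΔQ ≈ η × %ΔI = -0.8 × (-4.9%) = 3.92%.
New Q ≈ 606 × (1 + 0.0392) = 629.8.

629.8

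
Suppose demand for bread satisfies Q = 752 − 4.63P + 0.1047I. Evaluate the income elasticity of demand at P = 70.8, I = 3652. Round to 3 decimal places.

At P = 70.8, I = 3652: Q = 806.560.
Holding P constant, ∂Q/∂I = 0.1047.
η_I = (∂Q/∂I)·(I/Q) = 0.1047 × (3652/806.560) = 0.474.

0.474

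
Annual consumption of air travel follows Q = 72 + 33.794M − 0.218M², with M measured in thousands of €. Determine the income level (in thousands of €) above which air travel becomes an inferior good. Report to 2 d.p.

77.51

dQ/dM = 33.794 − 0.436M.
The good is inferior where dQ/dM < 0. Setting dQ/dM = 0 gives M = 33.794 / 0.436 = 77.51.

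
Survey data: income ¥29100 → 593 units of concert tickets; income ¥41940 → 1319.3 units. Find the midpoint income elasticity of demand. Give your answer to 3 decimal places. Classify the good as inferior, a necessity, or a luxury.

2.101 (luxury)

ΔQ = 1319.3 − 593 = 726.3; midpoint Q̄ = (593 + 1319.3)/2 = 956.15.
ΔI = 41940 − 29100 = 12840; midpoint Ī = (29100 + 41940)/2 = 35520.
η = (ΔQ/Q̄) ÷ (ΔI/Ī) = (726.3/956.15) ÷ (12840/35520) = 2.101.
η > 1 ⇒ luxury.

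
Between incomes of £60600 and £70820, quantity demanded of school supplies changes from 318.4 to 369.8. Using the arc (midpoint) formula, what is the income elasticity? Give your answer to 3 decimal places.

ΔQ = 369.8 − 318.4 = 51.4; midpoint Q̄ = (318.4 + 369.8)/2 = 344.1.
ΔI = 70820 − 60600 = 10220; midpoint Ī = (60600 + 70820)/2 = 65710.
η = (ΔQ/Q̄) ÷ (ΔI/Ī) = (51.4/344.1) ÷ (10220/65710) = 0.960.

0.960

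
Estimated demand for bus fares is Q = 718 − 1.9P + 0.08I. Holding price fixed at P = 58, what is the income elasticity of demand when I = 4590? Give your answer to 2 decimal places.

0.38

At P = 58, I = 4590: Q = 975.000.
Holding P constant, ∂Q/∂I = 0.08.
η_I = (∂Q/∂I)·(I/Q) = 0.08 × (4590/975.000) = 0.38.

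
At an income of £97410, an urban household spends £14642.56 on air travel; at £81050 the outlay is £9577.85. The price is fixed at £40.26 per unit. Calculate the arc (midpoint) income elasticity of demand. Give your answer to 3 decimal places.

With a constant price, Q₁ = 14642.56/40.26 = 363.700 and Q₂ = 9577.85/40.26 = 237.900 (equivalently, work directly with expenditure since P cancels).
Midpoint %ΔQ = (9577.85 − 14642.56)/12110.21 = -0.41822; midpoint %ΔI = (81050 − 97410)/89230 = -0.18335.
η = -0.41822 / -0.18335 = 2.281.

2.281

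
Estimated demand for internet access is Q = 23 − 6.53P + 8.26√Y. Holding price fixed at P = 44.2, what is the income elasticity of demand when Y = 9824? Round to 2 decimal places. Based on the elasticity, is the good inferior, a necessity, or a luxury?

0.74 (necessity)

At P = 44.2, Y = 9824: Q = 553.073.
Holding P constant, ∂Q/∂Y = 8.26/(2√Y) = 0.0416683.
η_Y = (∂Q/∂Y)·(Y/Q) = 0.0416683 × (9824/553.073) = 0.74.
Since 0 < η < 1, this is a necessity.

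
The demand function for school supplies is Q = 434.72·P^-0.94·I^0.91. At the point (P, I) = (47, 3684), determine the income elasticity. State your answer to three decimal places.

0.910

For a multiplicative demand Q = A·P^α·I^β, the income elasticity is β everywhere.
Here β = 0.91, so η = 0.910.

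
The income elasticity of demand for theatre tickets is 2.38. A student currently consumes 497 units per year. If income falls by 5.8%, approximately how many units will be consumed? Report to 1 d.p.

%ΔQ ≈ η × %ΔI = 2.38 × (-5.8%) = -13.804%.
New Q ≈ 497 × (1 − 0.13804) = 428.4.

428.4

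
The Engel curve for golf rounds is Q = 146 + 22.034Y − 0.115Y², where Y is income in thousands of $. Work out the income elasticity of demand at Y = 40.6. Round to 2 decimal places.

0.61

At Y = 40.6: Q = 851.0190.
dQ/dY = 22.034 − 0.23Y = 12.69600.
η = (dQ/dY)·(Y/Q) = 12.69600 × (40.6/851.0190) = 0.61.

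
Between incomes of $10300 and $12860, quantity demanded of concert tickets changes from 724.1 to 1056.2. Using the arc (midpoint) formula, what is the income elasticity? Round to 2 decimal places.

1.69

ΔQ = 1056.2 − 724.1 = 332.1; midpoint Q̄ = (724.1 + 1056.2)/2 = 890.15.
ΔI = 12860 − 10300 = 2560; midpoint Ī = (10300 + 12860)/2 = 11580.
η = (ΔQ/Q̄) ÷ (ΔI/Ī) = (332.1/890.15) ÷ (2560/11580) = 1.69.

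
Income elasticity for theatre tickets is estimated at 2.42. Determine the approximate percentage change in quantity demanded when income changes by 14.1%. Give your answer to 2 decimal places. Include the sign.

34.12%

%ΔQ ≈ η × %ΔI = 2.42 × 14.1% = 34.12%.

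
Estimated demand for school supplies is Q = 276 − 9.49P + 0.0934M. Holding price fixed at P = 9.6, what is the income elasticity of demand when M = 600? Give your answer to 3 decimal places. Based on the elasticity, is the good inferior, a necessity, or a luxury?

0.233 (necessity)

At P = 9.6, M = 600: Q = 240.936.
Holding P constant, ∂Q/∂M = 0.0934.
η_M = (∂Q/∂M)·(M/Q) = 0.0934 × (600/240.936) = 0.233.
Since 0 < η < 1, this is a necessity.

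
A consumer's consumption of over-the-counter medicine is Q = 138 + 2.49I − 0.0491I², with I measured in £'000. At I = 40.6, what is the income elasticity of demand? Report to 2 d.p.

-0.38

At I = 40.6: Q = 158.1595.
dQ/dI = 2.49 − 0.0982I = -1.49692.
η = (dQ/dI)·(I/Q) = -1.49692 × (40.6/158.1595) = -0.38.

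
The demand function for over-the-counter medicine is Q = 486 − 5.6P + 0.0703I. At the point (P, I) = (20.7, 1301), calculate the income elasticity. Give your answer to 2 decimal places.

0.20

At P = 20.7, I = 1301: Q = 461.540.
Holding P constant, ∂Q/∂I = 0.0703.
η_I = (∂Q/∂I)·(I/Q) = 0.0703 × (1301/461.540) = 0.20.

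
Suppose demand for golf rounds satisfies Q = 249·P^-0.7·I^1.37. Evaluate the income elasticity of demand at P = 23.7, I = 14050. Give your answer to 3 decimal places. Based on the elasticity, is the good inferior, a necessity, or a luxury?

1.370 (luxury)

For a multiplicative demand Q = A·P^α·I^β, the income elasticity is β everywhere.
Here β = 1.37, so η = 1.370.
Since η > 1, this is a luxury.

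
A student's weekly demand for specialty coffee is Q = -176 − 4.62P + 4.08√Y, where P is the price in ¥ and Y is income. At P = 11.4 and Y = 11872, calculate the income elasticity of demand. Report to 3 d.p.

At P = 11.4, Y = 11872: Q = 215.884.
Holding P constant, ∂Q/∂Y = 4.08/(2√Y) = 0.0187227.
η_Y = (∂Q/∂Y)·(Y/Q) = 0.0187227 × (11872/215.884) = 1.030.

1.030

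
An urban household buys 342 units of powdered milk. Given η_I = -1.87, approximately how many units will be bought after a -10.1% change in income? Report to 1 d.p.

406.6

%ΔQ ≈ η × %ΔI = -1.87 × (-10.1%) = 18.887%.
New Q ≈ 342 × (1 + 0.18887) = 406.6.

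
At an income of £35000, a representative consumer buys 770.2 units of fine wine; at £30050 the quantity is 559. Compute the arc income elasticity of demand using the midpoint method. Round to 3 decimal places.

2.088

ΔQ = 559 − 770.2 = -211.2; midpoint Q̄ = (770.2 + 559)/2 = 664.6.
ΔI = 30050 − 35000 = -4950; midpoint Ī = (35000 + 30050)/2 = 32525.
η = (ΔQ/Q̄) ÷ (ΔI/Ī) = (-211.2/664.6) ÷ (-4950/32525) = 2.088.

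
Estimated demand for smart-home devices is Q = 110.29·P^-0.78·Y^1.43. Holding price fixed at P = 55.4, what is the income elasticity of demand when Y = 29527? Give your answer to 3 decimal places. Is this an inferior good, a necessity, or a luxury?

For a multiplicative demand Q = A·P^α·Y^β, the income elasticity is β everywhere.
Here β = 1.43, so η = 1.430.
Since η > 1, this is a luxury.

1.430 (luxury)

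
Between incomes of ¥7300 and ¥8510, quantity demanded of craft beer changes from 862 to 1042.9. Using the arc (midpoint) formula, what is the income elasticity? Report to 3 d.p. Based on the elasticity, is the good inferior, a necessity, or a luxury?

ΔQ = 1042.9 − 862 = 180.9; midpoint Q̄ = (862 + 1042.9)/2 = 952.45.
ΔI = 8510 − 7300 = 1210; midpoint Ī = (7300 + 8510)/2 = 7905.
η = (ΔQ/Q̄) ÷ (ΔI/Ī) = (180.9/952.45) ÷ (1210/7905) = 1.241.
η > 1 ⇒ luxury.

1.241 (luxury)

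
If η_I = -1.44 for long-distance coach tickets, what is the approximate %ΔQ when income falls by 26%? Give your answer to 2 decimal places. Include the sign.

%ΔQ ≈ η × %ΔI = -1.44 × (-26%) = 37.44%.

37.44%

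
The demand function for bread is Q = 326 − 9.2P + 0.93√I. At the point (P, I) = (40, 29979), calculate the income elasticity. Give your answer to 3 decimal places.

0.676

At P = 40, I = 29979: Q = 119.024.
Holding P constant, ∂Q/∂I = 0.93/(2√I) = 0.00268562.
η_I = (∂Q/∂I)·(I/Q) = 0.00268562 × (29979/119.024) = 0.676.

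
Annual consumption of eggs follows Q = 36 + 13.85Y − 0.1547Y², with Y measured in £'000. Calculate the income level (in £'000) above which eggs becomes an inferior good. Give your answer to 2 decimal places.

dQ/dY = 13.85 − 0.3094Y.
The good is inferior where dQ/dY < 0. Setting dQ/dY = 0 gives Y = 13.85 / 0.3094 = 44.76.

44.76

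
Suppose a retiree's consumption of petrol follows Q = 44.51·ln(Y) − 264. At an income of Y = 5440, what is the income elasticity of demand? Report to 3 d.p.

At Y = 5440: Q = 118.854.
dQ/dY = 44.51/Y = 0.00818199 at this income.
η = (dQ/dY)·(Y/Q) = 0.00818199 × (5440/118.854) = 0.374.

0.374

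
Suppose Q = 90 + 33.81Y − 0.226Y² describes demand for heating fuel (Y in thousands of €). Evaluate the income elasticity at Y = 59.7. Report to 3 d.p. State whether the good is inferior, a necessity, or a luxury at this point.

0.313 (necessity)

At Y = 59.7: Q = 1302.9727.
dQ/dY = 33.81 − 0.452Y = 6.82560.
η = (dQ/dY)·(Y/Q) = 6.82560 × (59.7/1302.9727) = 0.313.
0 < η < 1 ⇒ necessity.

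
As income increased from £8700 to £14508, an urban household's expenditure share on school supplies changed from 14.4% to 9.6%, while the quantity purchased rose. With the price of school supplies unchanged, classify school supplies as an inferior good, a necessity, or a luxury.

necessity

Quantity rises but the budget share falls as income rises, so 0 < η < 1.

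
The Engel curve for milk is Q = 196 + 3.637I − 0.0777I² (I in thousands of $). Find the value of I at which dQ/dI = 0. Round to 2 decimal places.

23.40

dQ/dI = 3.637 − 0.1554I.
The good is inferior where dQ/dI < 0. Setting dQ/dI = 0 gives I = 3.637 / 0.1554 = 23.40.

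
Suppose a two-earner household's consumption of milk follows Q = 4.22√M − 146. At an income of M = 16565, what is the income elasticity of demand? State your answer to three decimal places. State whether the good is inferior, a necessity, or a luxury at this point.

At M = 16565: Q = 397.135.
dQ/dM = 4.22/(2√M) = 0.0163941 at this income.
η = (dQ/dM)·(M/Q) = 0.0163941 × (16565/397.135) = 0.684.
Since 0 < η < 1, the good is a necessity.

0.684 (necessity)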